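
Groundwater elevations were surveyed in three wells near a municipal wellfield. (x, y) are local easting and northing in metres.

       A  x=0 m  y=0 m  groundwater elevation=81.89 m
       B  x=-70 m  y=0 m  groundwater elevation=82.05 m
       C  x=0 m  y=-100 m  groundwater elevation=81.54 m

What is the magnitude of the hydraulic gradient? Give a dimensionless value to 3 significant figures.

∂h/∂x = (82.05 − 81.89) / (-70 − 0) = -0.002286
∂h/∂y = (81.54 − 81.89) / (-100 − 0) = +0.003500
|∇h| = √(-0.002286² + 0.003500²) = 0.00418

0.00418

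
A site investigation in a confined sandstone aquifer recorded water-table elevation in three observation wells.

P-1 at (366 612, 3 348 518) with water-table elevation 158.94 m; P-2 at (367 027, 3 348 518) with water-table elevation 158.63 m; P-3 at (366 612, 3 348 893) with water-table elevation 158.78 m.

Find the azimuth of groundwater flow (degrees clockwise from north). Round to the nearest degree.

∂h/∂x = (158.63 − 158.94) / (367027 − 366612) = -0.0007470
∂h/∂y = (158.78 − 158.94) / (3348893 − 3348518) = -0.0004267
Flow direction (−∇h) has components (+0.0007470 E, +0.0004267 N).
Azimuth = atan2(E, N) = atan2(+0.0007470, +0.0004267) = 60.3° ≈ 060°.

060°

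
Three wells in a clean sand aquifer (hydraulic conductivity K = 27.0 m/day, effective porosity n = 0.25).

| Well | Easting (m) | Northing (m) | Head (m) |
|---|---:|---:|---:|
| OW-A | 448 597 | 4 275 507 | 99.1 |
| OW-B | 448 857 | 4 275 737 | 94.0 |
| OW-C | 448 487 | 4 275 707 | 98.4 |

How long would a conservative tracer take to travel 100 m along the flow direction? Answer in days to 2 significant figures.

With h = a·x + b·y + c and OW-A as origin, the differences give:
  260·a + 230·b = -5.1
  (-110)·a + 200·b = -0.7
Eliminate b (×200 and ×230, subtract): 77300·a = -859.00 → a = ∂h/∂x = -0.01111
Back-substitute: b = ∂h/∂y = -0.009612.
|∇h| = √(-0.01111² + -0.009612²) = 0.01469
Seepage velocity v = K·i/n = 27.0 × 0.01469 / 0.25 = 1.587 m/day.
t = 100 / 1.587 = 63.01 days.

63 days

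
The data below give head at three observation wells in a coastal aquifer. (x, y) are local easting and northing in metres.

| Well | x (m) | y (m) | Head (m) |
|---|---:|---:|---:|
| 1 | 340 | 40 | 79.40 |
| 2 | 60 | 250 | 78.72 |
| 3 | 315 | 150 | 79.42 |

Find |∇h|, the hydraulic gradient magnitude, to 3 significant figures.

With h = a·x + b·y + c and 1 as origin, the differences give:
  (-280)·a + 210·b = -0.68
  (-25)·a + 110·b = +0.02
Eliminate b (×110 and ×210, subtract): -25550·a = -79.000 → a = ∂h/∂x = +0.003092
Back-substitute: b = ∂h/∂y = +0.0008845.
|∇h| = √(0.003092² + 0.0008845²) = 0.003216

0.00322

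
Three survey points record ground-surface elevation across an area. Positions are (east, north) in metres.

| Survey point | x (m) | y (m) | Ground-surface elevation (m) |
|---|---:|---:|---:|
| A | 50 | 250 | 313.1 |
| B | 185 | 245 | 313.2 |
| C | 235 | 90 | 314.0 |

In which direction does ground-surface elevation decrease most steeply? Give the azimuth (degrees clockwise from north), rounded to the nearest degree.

354°

Differences from A: to B (Δx, Δy, Δh) = (135, -5, +0.1); to C = (185, -160, +0.9).
Solve a·Δx + b·Δy = Δz: det = 135·(-160) − 185·(-5) = -20675.
∂z/∂x = [(+0.1)·(-160) − (+0.9)·(-5)] / -20675 = +0.0005562
∂z/∂y = [135·(+0.9) − 185·(+0.1)] / -20675 = -0.004982
Steepest decrease is along −∇f: components (-0.0005562 E, +0.004982 N).
Azimuth = atan2(-0.0005562, +0.004982) = 353.6° ≈ 354°.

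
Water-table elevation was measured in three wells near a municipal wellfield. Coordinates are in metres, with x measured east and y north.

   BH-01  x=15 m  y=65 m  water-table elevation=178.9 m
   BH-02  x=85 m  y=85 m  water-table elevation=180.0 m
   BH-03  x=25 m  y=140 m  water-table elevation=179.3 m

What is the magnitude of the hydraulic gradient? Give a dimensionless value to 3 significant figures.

0.0151

Taking BH-01 as reference: BH-02−BH-01 = (70, 20, +1.1); BH-03−BH-01 = (10, 75, +0.4).
Determinant of the coordinate differences = 70·75 − 10·20 = 5050.
∂h/∂x = [(+1.1)·75 − (+0.4)·20] / 5050 = +0.01475
∂h/∂y = [70·(+0.4) − 10·(+1.1)] / 5050 = +0.003366
|∇h| = √(0.01475² + 0.003366²) = 0.01513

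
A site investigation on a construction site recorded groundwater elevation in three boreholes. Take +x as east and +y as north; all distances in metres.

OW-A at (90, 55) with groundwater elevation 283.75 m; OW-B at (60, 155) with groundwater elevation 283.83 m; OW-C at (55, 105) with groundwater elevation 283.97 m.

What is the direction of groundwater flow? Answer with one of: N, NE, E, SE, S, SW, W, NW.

With h = a·x + b·y + c and OW-A as origin, the differences give:
  (-30)·a + 100·b = +0.08
  (-35)·a + 50·b = +0.22
Eliminate b (×50 and ×100, subtract): 2000·a = -18.000 → a = ∂h/∂x = -0.009000
Back-substitute: b = ∂h/∂y = -0.001900.
Flow = −∇h = (+0.009000 east, +0.001900 north), which points east.

E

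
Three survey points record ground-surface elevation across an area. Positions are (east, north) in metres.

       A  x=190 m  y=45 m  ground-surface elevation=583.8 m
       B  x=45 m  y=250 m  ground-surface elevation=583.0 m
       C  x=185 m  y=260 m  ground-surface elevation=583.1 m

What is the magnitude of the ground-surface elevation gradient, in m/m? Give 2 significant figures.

Differences from A: to B (Δx, Δy, Δh) = (-145, 205, -0.8); to C = (-5, 215, -0.7).
Solve a·Δx + b·Δy = Δz: det = (-145)·215 − (-5)·205 = -30150.
∂z/∂x = [(-0.8)·215 − (-0.7)·205] / -30150 = +0.0009453
∂z/∂y = [(-145)·(-0.7) − (-5)·(-0.8)] / -30150 = -0.003234
|∇f| = √(0.0009453² + -0.003234²) = 0.003369 m/m

0.0034 m/m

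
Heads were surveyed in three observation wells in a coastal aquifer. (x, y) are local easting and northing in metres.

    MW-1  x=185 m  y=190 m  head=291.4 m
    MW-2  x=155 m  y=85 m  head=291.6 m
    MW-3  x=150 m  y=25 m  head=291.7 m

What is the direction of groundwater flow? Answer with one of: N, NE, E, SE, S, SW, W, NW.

NE

Taking MW-1 as reference: MW-2−MW-1 = (-30, -105, +0.2); MW-3−MW-1 = (-35, -165, +0.3).
Determinant of the coordinate differences = (-30)·(-165) − (-35)·(-105) = 1275.
∂h/∂x = [(+0.2)·(-165) − (+0.3)·(-105)] / 1275 = -0.001176
∂h/∂y = [(-30)·(+0.3) − (-35)·(+0.2)] / 1275 = -0.001569
Flow = −∇h = (+0.001176 east, +0.001569 north), which points northeast.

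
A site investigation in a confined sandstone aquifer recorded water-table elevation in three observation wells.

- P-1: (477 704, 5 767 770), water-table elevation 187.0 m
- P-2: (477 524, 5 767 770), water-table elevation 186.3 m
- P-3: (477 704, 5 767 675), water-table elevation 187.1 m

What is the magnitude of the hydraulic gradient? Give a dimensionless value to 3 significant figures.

0.00403

∂h/∂x = (186.3 − 187.0) / (477524 − 477704) = +0.003889
∂h/∂y = (187.1 − 187.0) / (5767675 − 5767770) = -0.001053
|∇h| = √(0.003889² + -0.001053²) = 0.004029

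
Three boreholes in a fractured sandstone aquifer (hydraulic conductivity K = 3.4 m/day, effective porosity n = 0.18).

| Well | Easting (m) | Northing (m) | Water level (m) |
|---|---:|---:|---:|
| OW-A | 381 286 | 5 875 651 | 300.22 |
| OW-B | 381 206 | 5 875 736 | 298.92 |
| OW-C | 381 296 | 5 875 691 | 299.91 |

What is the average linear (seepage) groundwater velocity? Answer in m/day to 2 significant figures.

Three-point gradient (reference OW-A): Δ to OW-B = (-80, 85, -1.30), Δ to OW-C = (10, 40, -0.31).
∂h/∂x = +0.006333, ∂h/∂y = -0.009333 (det = -4050).
|∇h| = √(0.006333² + -0.009333²) = 0.01128
Seepage velocity v = K·i/n = 3.4 × 0.01128 / 0.18 = 0.2131 m/day.

0.21 m/day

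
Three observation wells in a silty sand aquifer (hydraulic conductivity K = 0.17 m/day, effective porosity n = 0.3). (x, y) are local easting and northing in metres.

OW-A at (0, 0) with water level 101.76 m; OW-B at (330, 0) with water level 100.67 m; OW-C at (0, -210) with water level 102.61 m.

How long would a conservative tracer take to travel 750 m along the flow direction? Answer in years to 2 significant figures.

690 years

∂h/∂x = (100.67 − 101.76) / (330 − 0) = -0.003303
∂h/∂y = (102.61 − 101.76) / (-210 − 0) = -0.004048
|∇h| = √(-0.003303² + -0.004048²) = 0.005225
Seepage velocity v = K·i/n = 0.17 × 0.005225 / 0.3 = 0.002961 m/day.
t = 750 / 0.002961 = 2.533e+05 days = 693 years.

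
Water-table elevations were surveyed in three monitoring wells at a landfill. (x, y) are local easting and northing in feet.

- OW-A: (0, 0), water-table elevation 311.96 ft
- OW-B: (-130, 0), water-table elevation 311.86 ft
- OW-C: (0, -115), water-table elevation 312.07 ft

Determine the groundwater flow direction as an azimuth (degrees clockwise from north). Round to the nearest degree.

321°

∂h/∂x = (311.86 − 311.96) / (-130 − 0) = +0.0007692
∂h/∂y = (312.07 − 311.96) / (-115 − 0) = -0.0009565
Flow direction (−∇h) has components (-0.0007692 E, +0.0009565 N).
Azimuth = atan2(E, N) = atan2(-0.0007692, +0.0009565) = 321.2° ≈ 321°.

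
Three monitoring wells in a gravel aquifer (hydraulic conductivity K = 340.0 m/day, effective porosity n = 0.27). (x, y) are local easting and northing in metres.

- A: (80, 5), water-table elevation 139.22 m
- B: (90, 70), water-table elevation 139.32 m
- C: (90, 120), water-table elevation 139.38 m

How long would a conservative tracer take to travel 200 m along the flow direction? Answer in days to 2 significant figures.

Taking A as reference: B−A = (10, 65, +0.10); C−A = (10, 115, +0.16).
Determinant of the coordinate differences = 10·115 − 10·65 = 500.
∂h/∂x = [(+0.10)·115 − (+0.16)·65] / 500 = +0.002200
∂h/∂y = [10·(+0.16) − 10·(+0.10)] / 500 = +0.001200
|∇h| = √(0.002200² + 0.001200²) = 0.002506
Seepage velocity v = K·i/n = 340.0 × 0.002506 / 0.27 = 3.156 m/day.
t = 200 / 3.156 = 63.37 days.

63 days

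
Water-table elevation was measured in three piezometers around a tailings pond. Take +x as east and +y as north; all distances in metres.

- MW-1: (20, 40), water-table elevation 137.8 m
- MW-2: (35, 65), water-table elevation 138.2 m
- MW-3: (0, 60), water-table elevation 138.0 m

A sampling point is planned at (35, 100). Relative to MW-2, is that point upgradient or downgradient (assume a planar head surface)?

With h = a·x + b·y + c and MW-1 as origin, the differences give:
  15·a + 25·b = +0.4
  (-20)·a + 20·b = +0.2
Eliminate b (×20 and ×25, subtract): 800·a = 3.00 → a = ∂h/∂x = +0.003750
Back-substitute: b = ∂h/∂y = +0.01375.
Head at (35, 100) = 137.8 + (+0.003750)·(15) + (+0.01375)·(60) = 138.68 m.
That is higher than the 138.2 m at MW-2, so the point is upgradient.

upgradient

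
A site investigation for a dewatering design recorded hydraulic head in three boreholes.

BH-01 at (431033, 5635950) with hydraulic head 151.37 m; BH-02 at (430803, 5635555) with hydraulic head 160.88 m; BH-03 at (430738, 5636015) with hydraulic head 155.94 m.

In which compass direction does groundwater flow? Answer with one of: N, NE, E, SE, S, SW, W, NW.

NE

Differences from BH-01: to BH-02 (Δx, Δy, Δh) = (-230, -395, +9.51); to BH-03 = (-295, 65, +4.57).
Solve a·Δx + b·Δy = Δh: det = (-230)·65 − (-295)·(-395) = -131475.
∂h/∂x = [(+9.51)·65 − (+4.57)·(-395)] / -131475 = -0.01843
∂h/∂y = [(-230)·(+4.57) − (-295)·(+9.51)] / -131475 = -0.01334
Flow = −∇h = (+0.01843 east, +0.01334 north), which points northeast.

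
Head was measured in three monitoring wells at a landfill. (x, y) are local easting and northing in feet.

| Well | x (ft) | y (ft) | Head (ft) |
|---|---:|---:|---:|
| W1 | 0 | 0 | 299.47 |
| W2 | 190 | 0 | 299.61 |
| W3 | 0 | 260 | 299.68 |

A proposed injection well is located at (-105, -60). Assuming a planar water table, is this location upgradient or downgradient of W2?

downgradient

∂h/∂x = (299.61 − 299.47) / (190 − 0) = +0.0007368
∂h/∂y = (299.68 − 299.47) / (260 − 0) = +0.0008077
Head at (-105, -60) = 299.47 + (+0.0007368)·(-105) + (+0.0008077)·(-60) = 299.34 ft.
That is lower than the 299.61 ft at W2, so the point is downgradient.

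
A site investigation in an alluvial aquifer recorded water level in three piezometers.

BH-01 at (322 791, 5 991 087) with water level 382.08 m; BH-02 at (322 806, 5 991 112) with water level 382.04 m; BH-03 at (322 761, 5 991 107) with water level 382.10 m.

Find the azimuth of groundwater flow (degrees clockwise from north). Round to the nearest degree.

With h = a·x + b·y + c and BH-01 as origin, the differences give:
  15·a + 25·b = -0.04
  (-30)·a + 20·b = +0.02
Eliminate b (×20 and ×25, subtract): 1050·a = -1.300 → a = ∂h/∂x = -0.001238
Back-substitute: b = ∂h/∂y = -0.0008571.
Flow direction (−∇h) has components (+0.001238 E, +0.0008571 N).
Azimuth = atan2(E, N) = atan2(+0.001238, +0.0008571) = 55.3° ≈ 055°.

055°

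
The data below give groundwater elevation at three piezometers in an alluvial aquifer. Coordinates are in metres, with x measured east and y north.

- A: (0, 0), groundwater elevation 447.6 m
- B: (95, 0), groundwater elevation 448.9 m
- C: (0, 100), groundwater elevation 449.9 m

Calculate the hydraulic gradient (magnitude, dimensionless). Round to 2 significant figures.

0.027

∂h/∂x = (448.9 − 447.6) / (95 − 0) = +0.01368
∂h/∂y = (449.9 − 447.6) / (100 − 0) = +0.02300
|∇h| = √(0.01368² + 0.02300²) = 0.02676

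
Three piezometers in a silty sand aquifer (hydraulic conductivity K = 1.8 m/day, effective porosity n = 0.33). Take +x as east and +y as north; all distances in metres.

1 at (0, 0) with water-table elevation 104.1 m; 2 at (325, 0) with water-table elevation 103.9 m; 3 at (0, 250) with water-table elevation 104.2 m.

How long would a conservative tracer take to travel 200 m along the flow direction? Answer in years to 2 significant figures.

∂h/∂x = (103.9 − 104.1) / (325 − 0) = -0.0006154
∂h/∂y = (104.2 − 104.1) / (250 − 0) = +0.0004000
|∇h| = √(-0.0006154² + 0.0004000²) = 0.000734
Seepage velocity v = K·i/n = 1.8 × 0.000734 / 0.33 = 0.004004 m/day.
t = 200 / 0.004004 = 4.995e+04 days = 137 years.

140 years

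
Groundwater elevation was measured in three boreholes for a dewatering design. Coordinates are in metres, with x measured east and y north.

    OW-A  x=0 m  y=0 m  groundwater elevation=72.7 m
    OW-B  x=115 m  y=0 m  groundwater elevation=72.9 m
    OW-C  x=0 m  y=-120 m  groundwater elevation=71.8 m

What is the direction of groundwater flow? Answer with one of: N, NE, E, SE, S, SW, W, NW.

S

∂h/∂x = (72.9 − 72.7) / (115 − 0) = +0.001739
∂h/∂y = (71.8 − 72.7) / (-120 − 0) = +0.007500
Flow = −∇h = (-0.001739 east, -0.007500 north), which points south.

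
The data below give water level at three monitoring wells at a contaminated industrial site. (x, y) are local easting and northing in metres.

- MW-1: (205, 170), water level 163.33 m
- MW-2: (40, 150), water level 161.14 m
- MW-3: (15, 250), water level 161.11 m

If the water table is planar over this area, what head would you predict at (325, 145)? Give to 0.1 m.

164.8 m

Differences from MW-1: to MW-2 (Δx, Δy, Δh) = (-165, -20, -2.19); to MW-3 = (-190, 80, -2.22).
Determinant of the coordinate differences = (-165)·80 − (-190)·(-20) = -17000.
∂h/∂x = [(-2.19)·80 − (-2.22)·(-20)] / -17000 = +0.01292
∂h/∂y = [(-165)·(-2.22) − (-190)·(-2.19)] / -17000 = +0.002929
h(325, 145) = 163.33 + (+0.01292)·(120) + (+0.002929)·(-25) = 163.33 +1.550 -0.073 = 164.807 m.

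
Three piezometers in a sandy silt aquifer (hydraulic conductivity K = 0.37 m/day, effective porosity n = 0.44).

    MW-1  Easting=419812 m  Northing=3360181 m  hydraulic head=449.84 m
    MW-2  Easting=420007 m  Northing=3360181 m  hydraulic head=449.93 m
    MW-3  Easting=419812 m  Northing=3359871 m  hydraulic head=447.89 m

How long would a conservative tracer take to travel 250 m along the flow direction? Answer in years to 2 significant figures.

130 years

∂h/∂x = (449.93 − 449.84) / (420007 − 419812) = +0.0004615
∂h/∂y = (447.89 − 449.84) / (3359871 − 3360181) = +0.006290
|∇h| = √(0.0004615² + 0.006290²) = 0.006307
Seepage velocity v = K·i/n = 0.37 × 0.006307 / 0.44 = 0.005304 m/day.
t = 250 / 0.005304 = 4.713e+04 days = 129 years.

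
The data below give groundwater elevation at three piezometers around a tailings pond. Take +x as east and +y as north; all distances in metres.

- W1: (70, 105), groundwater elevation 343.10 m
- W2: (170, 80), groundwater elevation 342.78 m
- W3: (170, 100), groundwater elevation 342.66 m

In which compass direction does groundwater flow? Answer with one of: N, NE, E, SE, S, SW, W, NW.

Taking W1 as reference: W2−W1 = (100, -25, -0.32); W3−W1 = (100, -5, -0.44).
Solve a·Δx + b·Δy = Δh: det = 100·(-5) − 100·(-25) = 2000.
∂h/∂x = [(-0.32)·(-5) − (-0.44)·(-25)] / 2000 = -0.004700
∂h/∂y = [100·(-0.44) − 100·(-0.32)] / 2000 = -0.006000
Flow = −∇h = (+0.004700 east, +0.006000 north), which points northeast.

NE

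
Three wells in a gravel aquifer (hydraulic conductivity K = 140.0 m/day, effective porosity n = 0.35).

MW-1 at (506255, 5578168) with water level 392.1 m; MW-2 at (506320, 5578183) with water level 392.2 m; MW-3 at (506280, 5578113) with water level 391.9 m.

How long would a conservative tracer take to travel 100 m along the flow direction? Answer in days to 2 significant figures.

63 days

Taking MW-1 as reference: MW-2−MW-1 = (65, 15, +0.1); MW-3−MW-1 = (25, -55, -0.2).
Solve a·Δx + b·Δy = Δh: det = 65·(-55) − 25·15 = -3950.
∂h/∂x = [(+0.1)·(-55) − (-0.2)·15] / -3950 = +0.0006329
∂h/∂y = [65·(-0.2) − 25·(+0.1)] / -3950 = +0.003924
|∇h| = √(0.0006329² + 0.003924²) = 0.003975
Seepage velocity v = K·i/n = 140.0 × 0.003975 / 0.35 = 1.59 m/day.
t = 100 / 1.59 = 62.89 days.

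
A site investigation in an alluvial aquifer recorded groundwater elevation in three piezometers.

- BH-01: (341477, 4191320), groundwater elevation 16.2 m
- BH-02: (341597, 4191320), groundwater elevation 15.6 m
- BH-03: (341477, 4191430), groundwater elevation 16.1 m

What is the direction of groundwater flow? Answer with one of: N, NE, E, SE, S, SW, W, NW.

E

∂h/∂x = (15.6 − 16.2) / (341597 − 341477) = -0.005000
∂h/∂y = (16.1 − 16.2) / (4191430 − 4191320) = -0.0009091
Flow = −∇h = (+0.005000 east, +0.0009091 north), which points east.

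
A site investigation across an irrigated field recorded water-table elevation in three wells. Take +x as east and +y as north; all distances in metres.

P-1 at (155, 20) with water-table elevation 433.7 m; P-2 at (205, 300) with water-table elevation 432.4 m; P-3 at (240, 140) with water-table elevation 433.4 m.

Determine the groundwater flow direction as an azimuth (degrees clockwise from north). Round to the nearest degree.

323°

Taking P-1 as reference: P-2−P-1 = (50, 280, -1.3); P-3−P-1 = (85, 120, -0.3).
Solve a·Δx + b·Δy = Δh: det = 50·120 − 85·280 = -17800.
∂h/∂x = [(-1.3)·120 − (-0.3)·280] / -17800 = +0.004045
∂h/∂y = [50·(-0.3) − 85·(-1.3)] / -17800 = -0.005365
Flow direction (−∇h) has components (-0.004045 E, +0.005365 N).
Azimuth = atan2(E, N) = atan2(-0.004045, +0.005365) = 323.0° ≈ 323°.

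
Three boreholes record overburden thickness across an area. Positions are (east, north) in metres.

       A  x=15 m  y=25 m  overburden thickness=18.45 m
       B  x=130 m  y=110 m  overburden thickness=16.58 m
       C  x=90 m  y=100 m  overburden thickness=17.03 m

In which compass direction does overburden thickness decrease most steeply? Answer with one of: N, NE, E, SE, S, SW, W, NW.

Three-point gradient (reference A): Δ to B = (115, 85, -1.87), Δ to C = (75, 75, -1.42).
∂d/∂x = -0.008689, ∂d/∂y = -0.01024 (det = 2250).
Steepest decrease is along −∇f = (+0.008689 E, +0.01024 N) → northeast.

NE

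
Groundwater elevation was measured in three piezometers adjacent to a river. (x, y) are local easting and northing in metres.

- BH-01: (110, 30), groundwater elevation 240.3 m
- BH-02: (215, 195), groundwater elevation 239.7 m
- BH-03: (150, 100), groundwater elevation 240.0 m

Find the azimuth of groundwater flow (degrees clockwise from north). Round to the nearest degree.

With h = a·x + b·y + c and BH-01 as origin, the differences give:
  105·a + 165·b = -0.6
  40·a + 70·b = -0.3
Eliminate b (×70 and ×165, subtract): 750·a = 7.50 → a = ∂h/∂x = +0.01000
Back-substitute: b = ∂h/∂y = -0.01000.
Flow direction (−∇h) has components (-0.01000 E, +0.01000 N).
Azimuth = atan2(E, N) = atan2(-0.01000, +0.01000) = 315.0° ≈ 315°.

315°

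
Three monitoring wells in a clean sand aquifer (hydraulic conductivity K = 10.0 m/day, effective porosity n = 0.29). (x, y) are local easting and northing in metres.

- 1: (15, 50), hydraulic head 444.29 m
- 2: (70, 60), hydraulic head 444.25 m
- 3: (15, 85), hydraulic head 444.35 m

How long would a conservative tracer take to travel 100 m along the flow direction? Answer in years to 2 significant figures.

Three-point gradient (reference 1): Δ to 2 = (55, 10, -0.04), Δ to 3 = (0, 35, +0.06).
∂h/∂x = -0.001039, ∂h/∂y = +0.001714 (det = 1925).
|∇h| = √(-0.001039² + 0.001714²) = 0.002004
Seepage velocity v = K·i/n = 10.0 × 0.002004 / 0.29 = 0.0691 m/day.
t = 100 / 0.0691 = 1447 days = 3.96 years.

4.0 years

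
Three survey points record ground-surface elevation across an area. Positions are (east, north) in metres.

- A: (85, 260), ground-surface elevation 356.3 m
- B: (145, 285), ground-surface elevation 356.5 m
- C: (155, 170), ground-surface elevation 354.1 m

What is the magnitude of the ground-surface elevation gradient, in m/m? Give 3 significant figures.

Three-point gradient (reference A): Δ to B = (60, 25, +0.2), Δ to C = (70, -90, -2.2).
∂z/∂x = -0.005175, ∂z/∂y = +0.02042 (det = -7150).
|∇f| = √(-0.005175² + 0.02042²) = 0.02107 m/m

0.0211 m/m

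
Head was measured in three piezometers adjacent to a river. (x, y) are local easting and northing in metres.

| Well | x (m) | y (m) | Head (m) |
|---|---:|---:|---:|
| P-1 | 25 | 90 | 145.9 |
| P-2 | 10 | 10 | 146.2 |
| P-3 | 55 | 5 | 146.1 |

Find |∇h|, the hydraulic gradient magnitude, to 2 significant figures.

With h = a·x + b·y + c and P-1 as origin, the differences give:
  (-15)·a + (-80)·b = +0.3
  30·a + (-85)·b = +0.2
Eliminate b (×(-85) and ×(-80), subtract): 3675·a = -9.50 → a = ∂h/∂x = -0.002585
Back-substitute: b = ∂h/∂y = -0.003265.
|∇h| = √(-0.002585² + -0.003265²) = 0.004164

0.0042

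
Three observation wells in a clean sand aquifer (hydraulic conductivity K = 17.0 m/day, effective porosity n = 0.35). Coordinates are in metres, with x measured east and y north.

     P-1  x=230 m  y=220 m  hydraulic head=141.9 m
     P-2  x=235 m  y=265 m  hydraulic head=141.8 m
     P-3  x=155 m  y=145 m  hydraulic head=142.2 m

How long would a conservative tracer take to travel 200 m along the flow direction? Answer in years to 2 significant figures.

4.0 years

Taking P-1 as reference: P-2−P-1 = (5, 45, -0.1); P-3−P-1 = (-75, -75, +0.3).
Determinant of the coordinate differences = 5·(-75) − (-75)·45 = 3000.
∂h/∂x = [(-0.1)·(-75) − (+0.3)·45] / 3000 = -0.002000
∂h/∂y = [5·(+0.3) − (-75)·(-0.1)] / 3000 = -0.002000
|∇h| = √(-0.002000² + -0.002000²) = 0.002828
Seepage velocity v = K·i/n = 17.0 × 0.002828 / 0.35 = 0.1374 m/day.
t = 200 / 0.1374 = 1456 days = 3.99 years.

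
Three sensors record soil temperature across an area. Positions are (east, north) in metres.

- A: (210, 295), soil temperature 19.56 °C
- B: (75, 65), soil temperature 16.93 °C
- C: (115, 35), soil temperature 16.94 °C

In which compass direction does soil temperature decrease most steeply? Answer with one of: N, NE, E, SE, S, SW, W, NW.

SW

Taking A as reference: B−A = (-135, -230, -2.63); C−A = (-95, -260, -2.62).
Determinant of the coordinate differences = (-135)·(-260) − (-95)·(-230) = 13250.
∂T/∂x = [(-2.63)·(-260) − (-2.62)·(-230)] / 13250 = +0.006128
∂T/∂y = [(-135)·(-2.62) − (-95)·(-2.63)] / 13250 = +0.007838
Steepest decrease is along −∇f = (-0.006128 E, -0.007838 N) → southwest.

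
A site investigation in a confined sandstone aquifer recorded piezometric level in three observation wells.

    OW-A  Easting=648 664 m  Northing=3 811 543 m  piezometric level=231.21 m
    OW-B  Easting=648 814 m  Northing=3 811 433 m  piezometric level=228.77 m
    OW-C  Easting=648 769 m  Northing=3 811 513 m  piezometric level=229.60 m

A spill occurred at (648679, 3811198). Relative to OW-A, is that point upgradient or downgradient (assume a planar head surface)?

Differences from OW-A: to OW-B (Δx, Δy, Δh) = (150, -110, -2.44); to OW-C = (105, -30, -1.61).
Solve a·Δx + b·Δy = Δh: det = 150·(-30) − 105·(-110) = 7050.
∂h/∂x = [(-2.44)·(-30) − (-1.61)·(-110)] / 7050 = -0.01474
∂h/∂y = [150·(-1.61) − 105·(-2.44)] / 7050 = +0.002085
Head at (648679, 3811198) = 231.21 + (-0.01474)·(15) + (+0.002085)·(-345) = 230.27 m.
That is lower than the 231.21 m at OW-A, so the point is downgradient.

downgradient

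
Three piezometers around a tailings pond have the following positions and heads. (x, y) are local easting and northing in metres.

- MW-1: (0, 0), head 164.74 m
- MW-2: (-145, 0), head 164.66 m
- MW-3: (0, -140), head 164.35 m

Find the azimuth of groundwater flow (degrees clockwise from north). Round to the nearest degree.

∂h/∂x = (164.66 − 164.74) / (-145 − 0) = +0.0005517
∂h/∂y = (164.35 − 164.74) / (-140 − 0) = +0.002786
Flow direction (−∇h) has components (-0.0005517 E, -0.002786 N).
Azimuth = atan2(E, N) = atan2(-0.0005517, -0.002786) = 191.2° ≈ 191°.

191°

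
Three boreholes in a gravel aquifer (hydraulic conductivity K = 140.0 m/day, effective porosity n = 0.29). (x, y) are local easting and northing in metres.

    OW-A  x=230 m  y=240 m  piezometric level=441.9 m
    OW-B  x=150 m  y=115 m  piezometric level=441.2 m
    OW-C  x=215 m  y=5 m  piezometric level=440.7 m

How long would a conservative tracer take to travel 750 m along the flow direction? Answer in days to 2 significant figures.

Differences from OW-A: to OW-B (Δx, Δy, Δh) = (-80, -125, -0.7); to OW-C = (-15, -235, -1.2).
Determinant of the coordinate differences = (-80)·(-235) − (-15)·(-125) = 16925.
∂h/∂x = [(-0.7)·(-235) − (-1.2)·(-125)] / 16925 = +0.0008567
∂h/∂y = [(-80)·(-1.2) − (-15)·(-0.7)] / 16925 = +0.005052
|∇h| = √(0.0008567² + 0.005052²) = 0.005124
Seepage velocity v = K·i/n = 140.0 × 0.005124 / 0.29 = 2.474 m/day.
t = 750 / 2.474 = 303.2 days.

300 days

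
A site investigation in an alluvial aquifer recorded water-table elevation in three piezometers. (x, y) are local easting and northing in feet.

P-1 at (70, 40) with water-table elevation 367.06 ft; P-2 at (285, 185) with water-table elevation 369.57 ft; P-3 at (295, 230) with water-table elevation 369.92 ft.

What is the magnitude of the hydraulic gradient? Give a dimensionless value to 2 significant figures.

With h = a·x + b·y + c and P-1 as origin, the differences give:
  215·a + 145·b = +2.51
  225·a + 190·b = +2.86
Eliminate b (×190 and ×145, subtract): 8225·a = 62.200 → a = ∂h/∂x = +0.007562
Back-substitute: b = ∂h/∂y = +0.006097.
|∇h| = √(0.007562² + 0.006097²) = 0.009714

0.0097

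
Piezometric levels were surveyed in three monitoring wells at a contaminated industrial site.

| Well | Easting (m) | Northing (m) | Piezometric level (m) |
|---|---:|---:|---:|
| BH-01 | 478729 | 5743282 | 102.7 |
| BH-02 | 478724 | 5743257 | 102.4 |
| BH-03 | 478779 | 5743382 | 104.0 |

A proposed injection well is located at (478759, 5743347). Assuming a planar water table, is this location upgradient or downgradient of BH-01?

Taking BH-01 as reference: BH-02−BH-01 = (-5, -25, -0.3); BH-03−BH-01 = (50, 100, +1.3).
Determinant of the coordinate differences = (-5)·100 − 50·(-25) = 750.
∂h/∂x = [(-0.3)·100 − (+1.3)·(-25)] / 750 = +0.003333
∂h/∂y = [(-5)·(+1.3) − 50·(-0.3)] / 750 = +0.01133
Head at (478759, 5743347) = 102.7 + (+0.003333)·(30) + (+0.01133)·(65) = 103.54 m.
That is higher than the 102.7 m at BH-01, so the point is upgradient.

upgradient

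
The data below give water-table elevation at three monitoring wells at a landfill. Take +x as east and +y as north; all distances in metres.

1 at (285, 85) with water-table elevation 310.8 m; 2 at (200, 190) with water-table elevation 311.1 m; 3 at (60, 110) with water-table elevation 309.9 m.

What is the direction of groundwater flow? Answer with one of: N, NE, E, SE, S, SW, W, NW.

Differences from 1: to 2 (Δx, Δy, Δh) = (-85, 105, +0.3); to 3 = (-225, 25, -0.9).
Determinant of the coordinate differences = (-85)·25 − (-225)·105 = 21500.
∂h/∂x = [(+0.3)·25 − (-0.9)·105] / 21500 = +0.004744
∂h/∂y = [(-85)·(-0.9) − (-225)·(+0.3)] / 21500 = +0.006698
Flow = −∇h = (-0.004744 east, -0.006698 north), which points southwest.

SW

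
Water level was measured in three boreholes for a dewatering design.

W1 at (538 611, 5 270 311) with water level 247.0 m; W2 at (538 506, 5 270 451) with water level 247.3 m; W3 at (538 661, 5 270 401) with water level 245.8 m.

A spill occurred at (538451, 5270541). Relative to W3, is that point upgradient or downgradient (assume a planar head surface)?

Taking W1 as reference: W2−W1 = (-105, 140, +0.3); W3−W1 = (50, 90, -1.2).
Determinant of the coordinate differences = (-105)·90 − 50·140 = -16450.
∂h/∂x = [(+0.3)·90 − (-1.2)·140] / -16450 = -0.01185
∂h/∂y = [(-105)·(-1.2) − 50·(+0.3)] / -16450 = -0.006748
Head at (538451, 5270541) = 247.0 + (-0.01185)·(-160) + (-0.006748)·(230) = 247.34 m.
That is higher than the 245.8 m at W3, so the point is upgradient.

upgradient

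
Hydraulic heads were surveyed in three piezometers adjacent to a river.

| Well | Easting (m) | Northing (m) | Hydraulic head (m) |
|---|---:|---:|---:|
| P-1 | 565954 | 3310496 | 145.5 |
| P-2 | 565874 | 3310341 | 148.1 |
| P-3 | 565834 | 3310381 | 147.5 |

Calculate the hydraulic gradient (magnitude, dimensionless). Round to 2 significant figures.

0.016

Taking P-1 as reference: P-2−P-1 = (-80, -155, +2.6); P-3−P-1 = (-120, -115, +2.0).
Determinant of the coordinate differences = (-80)·(-115) − (-120)·(-155) = -9400.
∂h/∂x = [(+2.6)·(-115) − (+2.0)·(-155)] / -9400 = -0.001170
∂h/∂y = [(-80)·(+2.0) − (-120)·(+2.6)] / -9400 = -0.01617
|∇h| = √(-0.001170² + -0.01617²) = 0.01621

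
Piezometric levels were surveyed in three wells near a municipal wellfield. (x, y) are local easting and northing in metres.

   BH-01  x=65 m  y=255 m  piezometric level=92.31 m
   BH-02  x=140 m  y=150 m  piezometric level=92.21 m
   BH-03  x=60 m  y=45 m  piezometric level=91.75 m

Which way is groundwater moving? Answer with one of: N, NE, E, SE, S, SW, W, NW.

SW

Taking BH-01 as reference: BH-02−BH-01 = (75, -105, -0.10); BH-03−BH-01 = (-5, -210, -0.56).
Solve a·Δx + b·Δy = Δh: det = 75·(-210) − (-5)·(-105) = -16275.
∂h/∂x = [(-0.10)·(-210) − (-0.56)·(-105)] / -16275 = +0.002323
∂h/∂y = [75·(-0.56) − (-5)·(-0.10)] / -16275 = +0.002611
Flow = −∇h = (-0.002323 east, -0.002611 north), which points southwest.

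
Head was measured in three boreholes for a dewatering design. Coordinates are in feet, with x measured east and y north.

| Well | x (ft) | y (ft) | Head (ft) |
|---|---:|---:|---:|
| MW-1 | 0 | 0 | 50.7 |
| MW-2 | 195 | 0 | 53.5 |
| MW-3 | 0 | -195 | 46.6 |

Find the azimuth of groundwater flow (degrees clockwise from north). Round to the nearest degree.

∂h/∂x = (53.5 − 50.7) / (195 − 0) = +0.01436
∂h/∂y = (46.6 − 50.7) / (-195 − 0) = +0.02103
Flow direction (−∇h) has components (-0.01436 E, -0.02103 N).
Azimuth = atan2(E, N) = atan2(-0.01436, -0.02103) = 214.3° ≈ 214°.

214°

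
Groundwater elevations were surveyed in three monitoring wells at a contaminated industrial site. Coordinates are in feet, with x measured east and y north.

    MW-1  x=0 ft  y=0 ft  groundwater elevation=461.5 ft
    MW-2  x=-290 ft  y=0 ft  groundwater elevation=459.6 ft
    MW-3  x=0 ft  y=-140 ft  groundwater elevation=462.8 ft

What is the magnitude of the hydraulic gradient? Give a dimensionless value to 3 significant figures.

∂h/∂x = (459.6 − 461.5) / (-290 − 0) = +0.006552
∂h/∂y = (462.8 − 461.5) / (-140 − 0) = -0.009286
|∇h| = √(0.006552² + -0.009286²) = 0.01136

0.0114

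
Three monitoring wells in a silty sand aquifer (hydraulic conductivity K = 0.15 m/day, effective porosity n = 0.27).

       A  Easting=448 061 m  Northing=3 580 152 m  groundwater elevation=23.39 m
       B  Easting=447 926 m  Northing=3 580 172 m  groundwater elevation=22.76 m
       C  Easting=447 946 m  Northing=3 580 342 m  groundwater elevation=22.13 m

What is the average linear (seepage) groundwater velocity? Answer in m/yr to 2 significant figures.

1.2 m/yr

With h = a·x + b·y + c and A as origin, the differences give:
  (-135)·a + 20·b = -0.63
  (-115)·a + 190·b = -1.26
Eliminate b (×190 and ×20, subtract): -23350·a = -94.500 → a = ∂h/∂x = +0.004047
Back-substitute: b = ∂h/∂y = -0.004182.
|∇h| = √(0.004047² + -0.004182²) = 0.00582
Seepage velocity v = K·i/n = 0.15 × 0.00582 / 0.27 = 0.003233 m/day = 1.181 m/yr.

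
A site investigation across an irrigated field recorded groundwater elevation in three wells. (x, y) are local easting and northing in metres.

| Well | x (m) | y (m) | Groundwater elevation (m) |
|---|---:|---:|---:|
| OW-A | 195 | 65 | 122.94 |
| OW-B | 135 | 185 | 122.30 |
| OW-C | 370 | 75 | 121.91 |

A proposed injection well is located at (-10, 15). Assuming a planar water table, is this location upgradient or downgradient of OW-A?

Differences from OW-A: to OW-B (Δx, Δy, Δh) = (-60, 120, -0.64); to OW-C = (175, 10, -1.03).
Solve a·Δx + b·Δy = Δh: det = (-60)·10 − 175·120 = -21600.
∂h/∂x = [(-0.64)·10 − (-1.03)·120] / -21600 = -0.005426
∂h/∂y = [(-60)·(-1.03) − 175·(-0.64)] / -21600 = -0.008046
Head at (-10, 15) = 122.94 + (-0.005426)·(-205) + (-0.008046)·(-50) = 124.45 m.
That is higher than the 122.94 m at OW-A, so the point is upgradient.

upgradient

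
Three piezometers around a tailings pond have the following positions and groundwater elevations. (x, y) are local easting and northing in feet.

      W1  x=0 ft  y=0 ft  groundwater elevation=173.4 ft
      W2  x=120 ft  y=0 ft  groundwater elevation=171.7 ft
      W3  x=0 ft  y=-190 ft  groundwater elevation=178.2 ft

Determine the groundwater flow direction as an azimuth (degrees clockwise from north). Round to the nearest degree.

029°

∂h/∂x = (171.7 − 173.4) / (120 − 0) = -0.01417
∂h/∂y = (178.2 − 173.4) / (-190 − 0) = -0.02526
Flow direction (−∇h) has components (+0.01417 E, +0.02526 N).
Azimuth = atan2(E, N) = atan2(+0.01417, +0.02526) = 29.3° ≈ 029°.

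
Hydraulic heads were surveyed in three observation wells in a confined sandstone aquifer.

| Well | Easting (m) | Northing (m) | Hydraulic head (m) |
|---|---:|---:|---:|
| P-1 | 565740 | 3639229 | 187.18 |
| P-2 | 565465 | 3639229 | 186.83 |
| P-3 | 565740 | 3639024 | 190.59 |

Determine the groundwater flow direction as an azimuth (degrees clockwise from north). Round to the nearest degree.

356°

∂h/∂x = (186.83 − 187.18) / (565465 − 565740) = +0.001273
∂h/∂y = (190.59 − 187.18) / (3639024 − 3639229) = -0.01663
Flow direction (−∇h) has components (-0.001273 E, +0.01663 N).
Azimuth = atan2(E, N) = atan2(-0.001273, +0.01663) = 355.6° ≈ 356°.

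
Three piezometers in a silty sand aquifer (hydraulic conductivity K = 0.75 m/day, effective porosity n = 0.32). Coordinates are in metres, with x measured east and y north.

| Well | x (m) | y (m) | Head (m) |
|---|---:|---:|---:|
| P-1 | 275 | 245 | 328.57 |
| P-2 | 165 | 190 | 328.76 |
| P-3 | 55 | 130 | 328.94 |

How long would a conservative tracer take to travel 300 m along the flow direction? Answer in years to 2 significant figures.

100 years

Taking P-1 as reference: P-2−P-1 = (-110, -55, +0.19); P-3−P-1 = (-220, -115, +0.37).
Determinant of the coordinate differences = (-110)·(-115) − (-220)·(-55) = 550.
∂h/∂x = [(+0.19)·(-115) − (+0.37)·(-55)] / 550 = -0.002727
∂h/∂y = [(-110)·(+0.37) − (-220)·(+0.19)] / 550 = +0.002000
|∇h| = √(-0.002727² + 0.002000²) = 0.003382
Seepage velocity v = K·i/n = 0.75 × 0.003382 / 0.32 = 0.007927 m/day.
t = 300 / 0.007927 = 3.785e+04 days = 104 years.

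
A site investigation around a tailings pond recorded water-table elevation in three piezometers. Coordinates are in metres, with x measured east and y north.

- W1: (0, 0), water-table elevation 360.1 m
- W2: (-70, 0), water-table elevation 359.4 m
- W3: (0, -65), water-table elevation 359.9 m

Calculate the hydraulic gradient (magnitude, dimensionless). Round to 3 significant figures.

0.0105

∂h/∂x = (359.4 − 360.1) / (-70 − 0) = +0.01000
∂h/∂y = (359.9 − 360.1) / (-65 − 0) = +0.003077
|∇h| = √(0.01000² + 0.003077²) = 0.01046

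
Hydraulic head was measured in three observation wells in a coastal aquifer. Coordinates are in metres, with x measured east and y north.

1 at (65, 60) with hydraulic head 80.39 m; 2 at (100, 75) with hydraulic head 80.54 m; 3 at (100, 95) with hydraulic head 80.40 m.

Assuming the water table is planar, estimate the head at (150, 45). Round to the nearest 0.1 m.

81.1 m

Differences from 1: to 2 (Δx, Δy, Δh) = (35, 15, +0.15); to 3 = (35, 35, +0.01).
Solve a·Δx + b·Δy = Δh: det = 35·35 − 35·15 = 700.
∂h/∂x = [(+0.15)·35 − (+0.01)·15] / 700 = +0.007286
∂h/∂y = [35·(+0.01) − 35·(+0.15)] / 700 = -0.007000
h(150, 45) = 80.39 + (+0.007286)·(85) + (-0.007000)·(-15) = 80.39 +0.619 +0.105 = 81.114 m.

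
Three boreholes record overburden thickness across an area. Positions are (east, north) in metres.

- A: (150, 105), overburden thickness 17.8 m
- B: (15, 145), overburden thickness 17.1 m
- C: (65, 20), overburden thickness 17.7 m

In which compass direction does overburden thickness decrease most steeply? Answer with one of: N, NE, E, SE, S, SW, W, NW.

Taking A as reference: B−A = (-135, 40, -0.7); C−A = (-85, -85, -0.1).
Solve a·Δx + b·Δy = Δd: det = (-135)·(-85) − (-85)·40 = 14875.
∂d/∂x = [(-0.7)·(-85) − (-0.1)·40] / 14875 = +0.004269
∂d/∂y = [(-135)·(-0.1) − (-85)·(-0.7)] / 14875 = -0.003092
Steepest decrease is along −∇f = (-0.004269 E, +0.003092 N) → northwest.

NW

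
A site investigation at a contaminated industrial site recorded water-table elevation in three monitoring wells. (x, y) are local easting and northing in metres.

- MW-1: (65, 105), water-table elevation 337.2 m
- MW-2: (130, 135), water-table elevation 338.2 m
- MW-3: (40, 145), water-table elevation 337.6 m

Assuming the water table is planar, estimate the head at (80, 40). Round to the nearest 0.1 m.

Taking MW-1 as reference: MW-2−MW-1 = (65, 30, +1.0); MW-3−MW-1 = (-25, 40, +0.4).
Solve a·Δx + b·Δy = Δh: det = 65·40 − (-25)·30 = 3350.
∂h/∂x = [(+1.0)·40 − (+0.4)·30] / 3350 = +0.008358
∂h/∂y = [65·(+0.4) − (-25)·(+1.0)] / 3350 = +0.01522
h(80, 40) = 337.2 + (+0.008358)·(15) + (+0.01522)·(-65) = 337.2 +0.125 -0.990 = 336.336 m.

336.3 m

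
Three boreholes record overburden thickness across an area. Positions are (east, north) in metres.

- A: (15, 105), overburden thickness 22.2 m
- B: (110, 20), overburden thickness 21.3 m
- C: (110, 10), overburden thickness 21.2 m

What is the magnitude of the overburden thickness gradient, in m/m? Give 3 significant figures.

0.0100 m/m

Three-point gradient (reference A): Δ to B = (95, -85, -0.9), Δ to C = (95, -95, -1.0).
∂d/∂x = -0.0005263, ∂d/∂y = +0.01000 (det = -950).
|∇f| = √(-0.0005263² + 0.01000²) = 0.01001 m/m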